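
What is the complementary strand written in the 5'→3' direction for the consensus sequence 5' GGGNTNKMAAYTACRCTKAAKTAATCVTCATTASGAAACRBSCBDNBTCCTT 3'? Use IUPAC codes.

Standard pairs A↔T, G↔C; ambiguity codes pair R↔Y, M↔K, S↔S, B↔V, D↔H, N↔N. Complement (CCCNANMKTTRATGYGAMTTMATTAGBAGTAATSCTTTGYVSGVHNVAGGAA), then reverse for 5'→3'.

5'-AAGGAVNHVGSVYGTTTCSTAATGABGATTAMTTMAGYGTARTTKMNANCCC-3'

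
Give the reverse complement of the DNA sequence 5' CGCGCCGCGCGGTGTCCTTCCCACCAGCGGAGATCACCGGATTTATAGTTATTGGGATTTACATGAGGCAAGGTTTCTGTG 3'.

Reading the sequence 3'→5' and pairing each base (A↔T, G↔C) gives the reverse complement directly.

5'-CACAGAAACCTTGCCTCATGTAAATCCCAATAACTATAAATCCGGTGATCTCCGCTGGTGGGAAGGACACCGCGCGGCGCG-3'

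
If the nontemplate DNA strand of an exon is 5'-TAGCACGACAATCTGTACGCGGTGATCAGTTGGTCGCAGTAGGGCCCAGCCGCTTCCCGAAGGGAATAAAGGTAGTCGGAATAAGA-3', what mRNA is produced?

5'-UAGCACGACAAUCUGUACGCGGUGAUCAGUUGGUCGCAGUAGGGCCCAGCCGCUUCCCGAAGGGAAUAAAGGUAGUCGGAAUAAGA-3'

mRNA has the coding-strand sequence with U in place of T.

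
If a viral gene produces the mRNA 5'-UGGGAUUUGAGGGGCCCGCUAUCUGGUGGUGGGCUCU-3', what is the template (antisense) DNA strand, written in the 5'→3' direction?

5′-AGAGCCCACCACCAGATAGCGGGCCCCTCAAATCCCA-3′

Replace U with T to get the coding DNA strand: TGGGATTTGAGGGGCCCGCTATCTGGTGGTGGGCTCT. The template strand is its reverse complement (complement ACCCTAAACTCCCCGGGCGATAGACCACCACCCGAGA, then reverse).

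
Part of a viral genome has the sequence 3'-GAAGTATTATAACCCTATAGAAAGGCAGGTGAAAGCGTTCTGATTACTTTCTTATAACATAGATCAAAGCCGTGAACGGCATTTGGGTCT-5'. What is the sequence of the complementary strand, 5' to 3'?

5'-CTTCATAATATTGGGATATCTTTCCGTCCACTTTCGCAAGACTAATGAAAGAATATTGTATCTAGTTTCGGCACTTGCCGTAAACCCAGA-3'

The strand is given 3'→5', so its complement runs 5'→3' in the same left-to-right order: pair each base A↔T, G↔C.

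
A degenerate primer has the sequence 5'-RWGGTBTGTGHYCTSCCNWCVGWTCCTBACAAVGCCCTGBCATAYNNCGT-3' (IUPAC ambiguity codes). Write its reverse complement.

Standard pairs A↔T, G↔C; ambiguity codes pair R↔Y, W↔W, S↔S, B↔V, H↔D, N↔N. Complement (YWCCAVACACDRGASGGNWGBCWAGGAVTGTTBCGGGACVGTATRNNGCA), then reverse for 5'→3'.

5'-ACGNNRTATGVCAGGGCBTTGTVAGGAWCBGWNGGSAGRDCACAVACCWY-3'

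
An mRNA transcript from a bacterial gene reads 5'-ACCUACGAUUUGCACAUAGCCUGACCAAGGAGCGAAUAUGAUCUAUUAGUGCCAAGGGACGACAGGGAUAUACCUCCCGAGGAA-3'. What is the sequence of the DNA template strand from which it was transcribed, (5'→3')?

Replace U with T to get the coding DNA strand: ACCTACGATTTGCACATAGCCTGACCAAGGAGCGAATATGATCTATTAGTGCCAAGGGACGACAGGGATATACCTCCCGAGGAA. The template strand is its reverse complement (complement TGGATGCTAAACGTGTATCGGACTGGTTCCTCGCTTATACTAGATAATCACGGTTCCCTGCTGTCCCTATATGGAGGGCTCCTT, then reverse).

5'-TTCCTCGGGAGGTATATCCCTGTCGTCCCTTGGCACTAATAGATCATATTCGCTCCTTGGTCAGGCTATGTGCAAATCGTAGGT-3'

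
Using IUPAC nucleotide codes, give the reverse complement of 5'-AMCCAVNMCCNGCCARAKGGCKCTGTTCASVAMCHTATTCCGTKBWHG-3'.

5′-CDWVMACGGAATADGKTBSTGAACAGMGCCMTYTGGCNGGKNBTGGKT-3′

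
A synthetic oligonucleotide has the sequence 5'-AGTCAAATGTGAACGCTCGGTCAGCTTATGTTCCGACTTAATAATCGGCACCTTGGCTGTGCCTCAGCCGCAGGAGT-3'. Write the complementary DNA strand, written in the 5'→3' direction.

Pairing A↔T and G↔C gives TCAGTTTACACTTGCGAGCCAGTCGAATACAAGGCTGAATTATTAGCCGTGGAACCGACACGGAGTCGGCGTCCTCA, running 3'→5'. Reverse for the 5'→3' convention.

5'-ACTCCTGCGGCTGAGGCACAGCCAAGGTGCCGATTATTAAGTCGGAACATAAGCTGACCGAGCGTTCACATTTGACT-3'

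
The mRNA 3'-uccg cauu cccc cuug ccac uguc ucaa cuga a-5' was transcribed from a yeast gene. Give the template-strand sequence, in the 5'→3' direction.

Written 5'→3' the mRNA is AAGUCAACUCUGUCACCGUUCCCCCUUACGCCU, so the coding DNA strand is AAGTCAACTCTGTCACCGTTCCCCCTTACGCCT. The template is its reverse complement.

5'-AGGCGTAAGGGGGAACGGTGACAGAGTTGACTT-3'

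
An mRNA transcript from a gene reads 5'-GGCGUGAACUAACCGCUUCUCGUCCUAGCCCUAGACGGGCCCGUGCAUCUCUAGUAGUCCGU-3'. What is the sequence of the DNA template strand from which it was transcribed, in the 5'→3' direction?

5'-ACGGACTACTAGAGATGCACGGGCCCGTCTAGGGCTAGGACGAGAAGCGGTTAGTTCACGCC-3'

Replace U with T to get the coding DNA strand: GGCGTGAACTAACCGCTTCTCGTCCTAGCCCTAGACGGGCCCGTGCATCTCTAGTAGTCCGT. The template strand is its reverse complement (complement CCGCACTTGATTGGCGAAGAGCAGGATCGGGATCTGCCCGGGCACGTAGAGATCATCAGGCA, then reverse).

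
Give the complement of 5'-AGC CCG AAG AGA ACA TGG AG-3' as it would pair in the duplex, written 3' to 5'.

3'-TCGGGCTTCTCTTGTACCTC-5'

Base-pairing A↔T, G↔C gives the complement. The complementary strand is antiparallel, so paired with a 5'→3' strand it runs 3'→5'.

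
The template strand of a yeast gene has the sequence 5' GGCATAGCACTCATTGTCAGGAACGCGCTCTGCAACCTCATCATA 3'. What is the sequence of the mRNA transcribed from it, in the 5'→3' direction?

RNA polymerase reads the template 3'→5' and synthesizes mRNA 5'→3' by base-pairing (A→U, T→A, G↔C). The complement of the template is CCGTATCGTGAGTAACAGTCCTTGCGCGAGACGTTGGAGTAGTAT; antiparallel, so 5'→3' the coding strand is TATGATGAGGTTGCAGAGCGCGTTCCTGACAATGAGTGCTATGCC. Replace T with U for the mRNA.

5'-UAUGAUGAGGUUGCAGAGCGCGUUCCUGACAAUGAGUGCUAUGCC-3'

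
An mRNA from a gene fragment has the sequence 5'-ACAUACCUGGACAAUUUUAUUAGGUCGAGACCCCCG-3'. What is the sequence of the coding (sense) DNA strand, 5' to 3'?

The coding DNA strand has the same 5'→3' sequence as the mRNA with U replaced by T.

5'-ACATACCTGGACAATTTTATTAGGTCGAGACCCCCG-3'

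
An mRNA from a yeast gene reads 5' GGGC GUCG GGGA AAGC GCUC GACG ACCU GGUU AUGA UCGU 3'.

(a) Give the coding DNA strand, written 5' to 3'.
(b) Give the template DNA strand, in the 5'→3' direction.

(a) 5'-GGGCGTCGGGGAAAGCGCTCGACGACCTGGTTATGATCGT-3'
(b) 5'-ACGATCATAACCAGGTCGTCGAGCGCTTTCCCCGACGCCC-3'

(a) The coding strand matches the mRNA with U→T.
(b) The template strand is the reverse complement of the coding strand.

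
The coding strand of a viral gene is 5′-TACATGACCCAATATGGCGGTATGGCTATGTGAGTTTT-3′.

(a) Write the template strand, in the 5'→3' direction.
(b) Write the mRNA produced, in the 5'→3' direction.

(a) 5'-AAAACTCACATAGCCATACCGCCATATTGGGTCATGTA-3'
(b) 5'-UACAUGACCCAAUAUGGCGGUAUGGCUAUGUGAGUUUU-3'

(a) The template strand is the reverse complement of the coding strand: complement ATGTACTGGGTTATACCGCCATACCGATACACTCAAAA, then reverse.
(b) mRNA matches the coding strand with T→U.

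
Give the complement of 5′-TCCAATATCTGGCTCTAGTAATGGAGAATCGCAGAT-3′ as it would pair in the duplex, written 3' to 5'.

3'-AGGTTATAGACCGAGATCATTACCTCTTAGCGTCTA-5'

Base-pairing A↔T, G↔C gives the complement. The complementary strand is antiparallel, so paired with a 5'→3' strand it runs 3'→5'.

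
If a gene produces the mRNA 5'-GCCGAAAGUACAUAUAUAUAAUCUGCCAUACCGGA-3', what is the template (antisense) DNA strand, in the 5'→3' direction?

5'-TCCGGTATGGCAGATTATATATATGTACTTTCGGC-3'

Replace U with T to get the coding DNA strand: GCCGAAAGTACATATATATAATCTGCCATACCGGA. The template strand is its reverse complement (complement CGGCTTTCATGTATATATATTAGACGGTATGGCCT, then reverse).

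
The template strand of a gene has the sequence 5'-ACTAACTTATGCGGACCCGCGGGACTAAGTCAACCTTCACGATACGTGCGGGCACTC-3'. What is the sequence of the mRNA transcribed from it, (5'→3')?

RNA polymerase reads the template 3'→5' and synthesizes mRNA 5'→3' by base-pairing (A→U, T→A, G↔C). The complement of the template is TGATTGAATACGCCTGGGCGCCCTGATTCAGTTGGAAGTGCTATGCACGCCCGTGAG; antiparallel, so 5'→3' the coding strand is GAGTGCCCGCACGTATCGTGAAGGTTGACTTAGTCCCGCGGGTCCGCATAAGTTAGT. Replace T with U for the mRNA.

5'-GAGUGCCCGCACGUAUCGUGAAGGUUGACUUAGUCCCGCGGGUCCGCAUAAGUUAGU-3'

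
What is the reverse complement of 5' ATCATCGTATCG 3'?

Complement each base (A↔T, G↔C): TAGTAGCATAGC. Then reverse.

5'-CGATACGATGAT-3'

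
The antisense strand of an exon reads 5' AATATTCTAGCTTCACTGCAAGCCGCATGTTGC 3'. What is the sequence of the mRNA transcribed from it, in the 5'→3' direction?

The mRNA has the sequence of the coding strand (reverse complement of the template) with T→U. Reverse complement of AATATTCTAGCTTCACTGCAAGCCGCATGTTGC is GCAACATGCGGCTTGCAGTGAAGCTAGAATATT; then T→U.

5′-GCAACAUGCGGCUUGCAGUGAAGCUAGAAUAUU-3′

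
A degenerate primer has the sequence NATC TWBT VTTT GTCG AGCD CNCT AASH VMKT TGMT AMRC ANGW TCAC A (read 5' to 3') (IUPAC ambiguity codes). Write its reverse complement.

5'-TGTGAWCNTGYKTAKCAAMKBDSTTAGNGHGCTCGACAAABAVWAGATN-3'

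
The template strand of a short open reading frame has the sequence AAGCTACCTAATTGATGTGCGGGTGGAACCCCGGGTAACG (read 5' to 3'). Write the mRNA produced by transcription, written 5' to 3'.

The mRNA has the sequence of the coding strand (reverse complement of the template) with T→U. Reverse complement of AAGCTACCTAATTGATGTGCGGGTGGAACCCCGGGTAACG is CGTTACCCGGGGTTCCACCCGCACATCAATTAGGTAGCTT; then T→U.

5'-CGUUACCCGGGGUUCCACCCGCACAUCAAUUAGGUAGCUU-3'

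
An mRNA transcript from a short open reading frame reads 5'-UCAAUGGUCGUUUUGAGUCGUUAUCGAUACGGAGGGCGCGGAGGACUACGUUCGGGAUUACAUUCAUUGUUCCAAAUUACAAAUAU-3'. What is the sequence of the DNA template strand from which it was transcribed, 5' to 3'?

Replace U with T to get the coding DNA strand: TCAATGGTCGTTTTGAGTCGTTATCGATACGGAGGGCGCGGAGGACTACGTTCGGGATTACATTCATTGTTCCAAATTACAAATAT. The template strand is its reverse complement (complement AGTTACCAGCAAAACTCAGCAATAGCTATGCCTCCCGCGCCTCCTGATGCAAGCCCTAATGTAAGTAACAAGGTTTAATGTTTATA, then reverse).

5'-ATATTTGTAATTTGGAACAATGAATGTAATCCCGAACGTAGTCCTCCGCGCCCTCCGTATCGATAACGACTCAAAACGACCATTGA-3'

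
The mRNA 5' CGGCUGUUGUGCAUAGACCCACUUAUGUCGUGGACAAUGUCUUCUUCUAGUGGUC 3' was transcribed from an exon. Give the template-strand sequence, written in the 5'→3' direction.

5'-GACCACTAGAAGAAGACATTGTCCACGACATAAGTGGGTCTATGCACAACAGCCG-3'

Replace U with T to get the coding DNA strand: CGGCTGTTGTGCATAGACCCACTTATGTCGTGGACAATGTCTTCTTCTAGTGGTC. The template strand is its reverse complement (complement GCCGACAACACGTATCTGGGTGAATACAGCACCTGTTACAGAAGAAGATCACCAG, then reverse).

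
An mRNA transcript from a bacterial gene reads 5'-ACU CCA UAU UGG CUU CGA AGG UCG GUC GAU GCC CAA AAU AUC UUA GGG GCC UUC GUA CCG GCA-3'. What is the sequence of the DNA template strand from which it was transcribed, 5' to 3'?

5'-TGCCGGTACGAAGGCCCCTAAGATATTTTGGGCATCGACCGACCTTCGAAGCCAATATGGAGT-3'

Replace U with T to get the coding DNA strand: ACTCCATATTGGCTTCGAAGGTCGGTCGATGCCCAAAATATCTTAGGGGCCTTCGTACCGGCA. The template strand is its reverse complement (complement TGAGGTATAACCGAAGCTTCCAGCCAGCTACGGGTTTTATAGAATCCCCGGAAGCATGGCCGT, then reverse).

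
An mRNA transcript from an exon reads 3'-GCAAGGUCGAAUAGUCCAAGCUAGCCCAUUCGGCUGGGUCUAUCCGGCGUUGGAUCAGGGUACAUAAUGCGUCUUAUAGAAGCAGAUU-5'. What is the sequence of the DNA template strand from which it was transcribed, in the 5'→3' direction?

Written 5'→3' the mRNA is UUAGACGAAGAUAUUCUGCGUAAUACAUGGGACUAGGUUGCGGCCUAUCUGGGUCGGCUUACCCGAUCGAACCUGAUAAGCUGGAACG, so the coding DNA strand is TTAGACGAAGATATTCTGCGTAATACATGGGACTAGGTTGCGGCCTATCTGGGTCGGCTTACCCGATCGAACCTGATAAGCTGGAACG. The template is its reverse complement.

5'-CGTTCCAGCTTATCAGGTTCGATCGGGTAAGCCGACCCAGATAGGCCGCAACCTAGTCCCATGTATTACGCAGAATATCTTCGTCTAA-3'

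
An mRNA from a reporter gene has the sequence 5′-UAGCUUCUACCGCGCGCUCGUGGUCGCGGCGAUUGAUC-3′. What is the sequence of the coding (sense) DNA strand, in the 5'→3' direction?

5'-TAGCTTCTACCGCGCGCTCGTGGTCGCGGCGATTGATC-3'

The coding DNA strand has the same 5'→3' sequence as the mRNA with U replaced by T.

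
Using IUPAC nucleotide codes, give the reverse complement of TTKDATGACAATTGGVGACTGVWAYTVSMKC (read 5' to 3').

Standard pairs A↔T, G↔C; ambiguity codes pair Y↔R, M↔K, W↔W, S↔S, D↔H, V↔B. Complement (AAMHTACTGTTAACCBCTGACBWTRABSKMG), then reverse for 5'→3'.

5'-GMKSBARTWBCAGTCBCCAATTGTCATHMAA-3'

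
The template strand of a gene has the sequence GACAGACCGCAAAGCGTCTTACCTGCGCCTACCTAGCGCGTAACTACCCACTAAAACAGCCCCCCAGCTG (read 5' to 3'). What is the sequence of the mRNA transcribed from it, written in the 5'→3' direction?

RNA polymerase reads the template 3'→5' and synthesizes mRNA 5'→3' by base-pairing (A→U, T→A, G↔C). The complement of the template is CTGTCTGGCGTTTCGCAGAATGGACGCGGATGGATCGCGCATTGATGGGTGATTTTGTCGGGGGGTCGAC; antiparallel, so 5'→3' the coding strand is CAGCTGGGGGGCTGTTTTAGTGGGTAGTTACGCGCTAGGTAGGCGCAGGTAAGACGCTTTGCGGTCTGTC. Replace T with U for the mRNA.

5'-CAGCUGGGGGGCUGUUUUAGUGGGUAGUUACGCGCUAGGUAGGCGCAGGUAAGACGCUUUGCGGUCUGUC-3'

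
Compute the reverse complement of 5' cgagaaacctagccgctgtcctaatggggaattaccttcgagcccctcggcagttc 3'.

5'-GAACTGCCGAGGGGCTCGAAGGTAATTCCCCATTAGGACAGCGGCTAGGTTTCTCG-3'

Reading the sequence 3'→5' and pairing each base (A↔T, G↔C) gives the reverse complement directly.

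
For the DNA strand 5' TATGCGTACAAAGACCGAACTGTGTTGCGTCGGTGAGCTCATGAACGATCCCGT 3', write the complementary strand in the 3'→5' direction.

3'-ATACGCATGTTTCTGGCTTGACACAACGCAGCCACTCGAGTACTTGCTAGGGCA-5'

Base-pairing A↔T, G↔C gives the complement. The complementary strand is antiparallel, so paired with a 5'→3' strand it runs 3'→5'.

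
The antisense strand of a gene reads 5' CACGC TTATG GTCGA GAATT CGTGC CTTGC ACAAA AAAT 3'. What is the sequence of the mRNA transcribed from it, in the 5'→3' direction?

RNA polymerase reads the template 3'→5' and synthesizes mRNA 5'→3' by base-pairing (A→U, T→A, G↔C). The complement of the template is GTGCGAATACCAGCTCTTAAGCACGGAACGTGTTTTTTA; antiparallel, so 5'→3' the coding strand is ATTTTTTGTGCAAGGCACGAATTCTCGACCATAAGCGTG. Replace T with U for the mRNA.

5'-AUUUUUUGUGCAAGGCACGAAUUCUCGACCAUAAGCGUG-3'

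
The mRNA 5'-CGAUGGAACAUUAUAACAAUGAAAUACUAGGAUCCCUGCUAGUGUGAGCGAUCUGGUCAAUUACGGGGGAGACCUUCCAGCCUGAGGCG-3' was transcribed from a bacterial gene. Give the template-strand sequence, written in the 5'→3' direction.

5′-CGCCTCAGGCTGGAAGGTCTCCCCCGTAATTGACCAGATCGCTCACACTAGCAGGGATCCTAGTATTTCATTGTTATAATGTTCCATCG-3′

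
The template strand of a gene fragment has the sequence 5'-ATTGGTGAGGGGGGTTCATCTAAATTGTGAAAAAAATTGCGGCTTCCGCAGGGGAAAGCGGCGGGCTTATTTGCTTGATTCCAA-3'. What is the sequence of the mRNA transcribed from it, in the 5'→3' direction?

RNA polymerase reads the template 3'→5' and synthesizes mRNA 5'→3' by base-pairing (A→U, T→A, G↔C). The complement of the template is TAACCACTCCCCCCAAGTAGATTTAACACTTTTTTTAACGCCGAAGGCGTCCCCTTTCGCCGCCCGAATAAACGAACTAAGGTT; antiparallel, so 5'→3' the coding strand is TTGGAATCAAGCAAATAAGCCCGCCGCTTTCCCCTGCGGAAGCCGCAATTTTTTTCACAATTTAGATGAACCCCCCTCACCAAT. Replace T with U for the mRNA.

5'-UUGGAAUCAAGCAAAUAAGCCCGCCGCUUUCCCCUGCGGAAGCCGCAAUUUUUUUCACAAUUUAGAUGAACCCCCCUCACCAAU-3'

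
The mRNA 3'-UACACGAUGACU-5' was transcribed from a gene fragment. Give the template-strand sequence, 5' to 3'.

5'-ATGTGCTACTGA-3'

Written 5'→3' the mRNA is UCAGUAGCACAU, so the coding DNA strand is TCAGTAGCACAT. The template is its reverse complement.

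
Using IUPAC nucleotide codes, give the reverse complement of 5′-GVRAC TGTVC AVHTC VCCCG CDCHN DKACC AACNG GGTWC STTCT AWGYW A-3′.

5'-TWRCWTAGAASGWACCCNGTTGGTMHNDGHGCGGGBGADBTGBACAGTYBC-3'

Standard pairs A↔T, G↔C; ambiguity codes pair R↔Y, K↔M, W↔W, S↔S, D↔H, V↔B, N↔N. Complement (CBYTGACABGTBDAGBGGGCGHGDNHMTGGTTGNCCCAWGSAAGATWCRWT), then reverse for 5'→3'.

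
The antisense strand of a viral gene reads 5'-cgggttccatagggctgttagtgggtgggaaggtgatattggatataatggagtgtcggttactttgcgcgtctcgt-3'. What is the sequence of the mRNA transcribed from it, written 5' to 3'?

The mRNA has the sequence of the coding strand (reverse complement of the template) with T→U. Reverse complement of CGGGTTCCATAGGGCTGTTAGTGGGTGGGAAGGTGATATTGGATATAATGGAGTGTCGGTTACTTTGCGCGTCTCGT is ACGAGACGCGCAAAGTAACCGACACTCCATTATATCCAATATCACCTTCCCACCCACTAACAGCCCTATGGAACCCG; then T→U.

5′-ACGAGACGCGCAAAGUAACCGACACUCCAUUAUAUCCAAUAUCACCUUCCCACCCACUAACAGCCCUAUGGAACCCG-3′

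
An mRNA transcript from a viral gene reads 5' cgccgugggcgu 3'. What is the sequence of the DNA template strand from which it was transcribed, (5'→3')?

5'-ACGCCCACGGCG-3'

Replace U with T to get the coding DNA strand: CGCCGTGGGCGT. The template strand is its reverse complement (complement GCGGCACCCGCA, then reverse).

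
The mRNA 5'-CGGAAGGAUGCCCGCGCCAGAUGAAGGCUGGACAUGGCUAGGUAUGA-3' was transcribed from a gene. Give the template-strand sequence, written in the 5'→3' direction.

5'-TCATACCTAGCCATGTCCAGCCTTCATCTGGCGCGGGCATCCTTCCG-3'

Replace U with T to get the coding DNA strand: CGGAAGGATGCCCGCGCCAGATGAAGGCTGGACATGGCTAGGTATGA. The template strand is its reverse complement (complement GCCTTCCTACGGGCGCGGTCTACTTCCGACCTGTACCGATCCATACT, then reverse).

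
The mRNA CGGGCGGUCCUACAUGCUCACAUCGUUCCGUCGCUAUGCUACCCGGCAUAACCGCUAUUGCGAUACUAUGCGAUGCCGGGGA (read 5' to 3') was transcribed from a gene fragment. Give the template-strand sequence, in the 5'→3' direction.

5'-TCCCCGGCATCGCATAGTATCGCAATAGCGGTTATGCCGGGTAGCATAGCGACGGAACGATGTGAGCATGTAGGACCGCCCG-3'

Replace U with T to get the coding DNA strand: CGGGCGGTCCTACATGCTCACATCGTTCCGTCGCTATGCTACCCGGCATAACCGCTATTGCGATACTATGCGATGCCGGGGA. The template strand is its reverse complement (complement GCCCGCCAGGATGTACGAGTGTAGCAAGGCAGCGATACGATGGGCCGTATTGGCGATAACGCTATGATACGCTACGGCCCCT, then reverse).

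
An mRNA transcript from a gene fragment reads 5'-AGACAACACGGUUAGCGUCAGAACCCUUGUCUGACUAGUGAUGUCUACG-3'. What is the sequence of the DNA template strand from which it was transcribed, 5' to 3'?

Replace U with T to get the coding DNA strand: AGACAACACGGTTAGCGTCAGAACCCTTGTCTGACTAGTGATGTCTACG. The template strand is its reverse complement (complement TCTGTTGTGCCAATCGCAGTCTTGGGAACAGACTGATCACTACAGATGC, then reverse).

5'-CGTAGACATCACTAGTCAGACAAGGGTTCTGACGCTAACCGTGTTGTCT-3'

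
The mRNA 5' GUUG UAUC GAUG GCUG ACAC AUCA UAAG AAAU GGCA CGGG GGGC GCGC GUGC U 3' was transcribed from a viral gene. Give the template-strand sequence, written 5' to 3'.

Replace U with T to get the coding DNA strand: GTTGTATCGATGGCTGACACATCATAAGAAATGGCACGGGGGGCGCGCGTGCT. The template strand is its reverse complement (complement CAACATAGCTACCGACTGTGTAGTATTCTTTACCGTGCCCCCCGCGCGCACGA, then reverse).

5'-AGCACGCGCGCCCCCCGTGCCATTTCTTATGATGTGTCAGCCATCGATACAAC-3'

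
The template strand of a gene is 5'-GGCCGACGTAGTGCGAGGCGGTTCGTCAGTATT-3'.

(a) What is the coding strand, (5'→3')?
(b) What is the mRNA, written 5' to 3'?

(a) 5′-AATACTGACGAACCGCCTCGCACTACGTCGGCC-3′
(b) 5'-AAUACUGACGAACCGCCUCGCACUACGUCGGCC-3'

(a) The coding strand is the reverse complement of the template: complement CCGGCTGCATCACGCTCCGCCAAGCAGTCATAA, then reverse.
(b) mRNA has the coding-strand sequence with T→U.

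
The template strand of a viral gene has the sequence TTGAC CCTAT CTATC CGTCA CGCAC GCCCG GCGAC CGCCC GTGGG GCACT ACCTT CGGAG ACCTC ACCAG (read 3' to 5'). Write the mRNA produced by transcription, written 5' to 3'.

5'-AACUGGGAUAGAUAGGCAGUGCGUGCGGGCCGCUGGCGGGCACCCCGUGAUGGAAGCCUCUGGAGUGGUC-3'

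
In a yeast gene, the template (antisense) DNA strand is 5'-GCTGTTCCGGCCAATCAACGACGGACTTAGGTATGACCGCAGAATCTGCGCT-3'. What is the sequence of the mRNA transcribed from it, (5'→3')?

5'-AGCGCAGAUUCUGCGGUCAUACCUAAGUCCGUCGUUGAUUGGCCGGAACAGC-3'

RNA polymerase reads the template 3'→5' and synthesizes mRNA 5'→3' by base-pairing (A→U, T→A, G↔C). The complement of the template is CGACAAGGCCGGTTAGTTGCTGCCTGAATCCATACTGGCGTCTTAGACGCGA; antiparallel, so 5'→3' the coding strand is AGCGCAGATTCTGCGGTCATACCTAAGTCCGTCGTTGATTGGCCGGAACAGC. Replace T with U for the mRNA.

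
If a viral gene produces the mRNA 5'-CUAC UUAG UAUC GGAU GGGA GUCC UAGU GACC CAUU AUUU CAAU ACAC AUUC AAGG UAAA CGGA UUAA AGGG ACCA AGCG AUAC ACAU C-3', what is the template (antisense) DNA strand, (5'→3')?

Replace U with T to get the coding DNA strand: CTACTTAGTATCGGATGGGAGTCCTAGTGACCCATTATTTCAATACACATTCAAGGTAAACGGATTAAAGGGACCAAGCGATACACATC. The template strand is its reverse complement (complement GATGAATCATAGCCTACCCTCAGGATCACTGGGTAATAAAGTTATGTGTAAGTTCCATTTGCCTAATTTCCCTGGTTCGCTATGTGTAG, then reverse).

5'-GATGTGTATCGCTTGGTCCCTTTAATCCGTTTACCTTGAATGTGTATTGAAATAATGGGTCACTAGGACTCCCATCCGATACTAAGTAG-3'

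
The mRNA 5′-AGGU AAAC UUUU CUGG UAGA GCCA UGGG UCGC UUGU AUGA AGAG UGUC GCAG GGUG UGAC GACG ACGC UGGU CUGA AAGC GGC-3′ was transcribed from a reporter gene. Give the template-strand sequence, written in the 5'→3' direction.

Replace U with T to get the coding DNA strand: AGGTAAACTTTTCTGGTAGAGCCATGGGTCGCTTGTATGAAGAGTGTCGCAGGGTGTGACGACGACGCTGGTCTGAAAGCGGC. The template strand is its reverse complement (complement TCCATTTGAAAAGACCATCTCGGTACCCAGCGAACATACTTCTCACAGCGTCCCACACTGCTGCTGCGACCAGACTTTCGCCG, then reverse).

5'-GCCGCTTTCAGACCAGCGTCGTCGTCACACCCTGCGACACTCTTCATACAAGCGACCCATGGCTCTACCAGAAAAGTTTACCT-3'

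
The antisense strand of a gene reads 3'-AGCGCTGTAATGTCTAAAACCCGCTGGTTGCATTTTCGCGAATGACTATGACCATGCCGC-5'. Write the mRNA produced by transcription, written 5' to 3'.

Reading the template 3'→5' as shown, RNA polymerase pairs each base (A→U, T→A, G↔C) to build mRNA 5'→3' directly.

5'-UCGCGACAUUACAGAUUUUGGGCGACCAACGUAAAAGCGCUUACUGAUACUGGUACGGCG-3'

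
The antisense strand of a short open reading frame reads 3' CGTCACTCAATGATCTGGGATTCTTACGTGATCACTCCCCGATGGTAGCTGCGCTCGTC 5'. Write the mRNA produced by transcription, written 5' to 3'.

5'-GCAGUGAGUUACUAGACCCUAAGAAUGCACUAGUGAGGGGCUACCAUCGACGCGAGCAG-3'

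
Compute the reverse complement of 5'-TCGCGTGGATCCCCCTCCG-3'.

5'-CGGAGGGGGATCCACGCGA-3'

Reading the sequence 3'→5' and pairing each base (A↔T, G↔C) gives the reverse complement directly.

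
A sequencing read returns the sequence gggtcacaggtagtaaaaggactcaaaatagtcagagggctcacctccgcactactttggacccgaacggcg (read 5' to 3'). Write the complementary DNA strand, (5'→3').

5'-CGCCGTTCGGGTCCAAAGTAGTGCGGAGGTGAGCCCTCTGACTATTTTGAGTCCTTTTACTACCTGTGACCC-3'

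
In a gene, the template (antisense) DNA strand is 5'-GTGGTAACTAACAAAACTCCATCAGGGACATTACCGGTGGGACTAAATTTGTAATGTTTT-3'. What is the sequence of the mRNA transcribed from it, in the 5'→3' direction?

The mRNA has the sequence of the coding strand (reverse complement of the template) with T→U. Reverse complement of GTGGTAACTAACAAAACTCCATCAGGGACATTACCGGTGGGACTAAATTTGTAATGTTTT is AAAACATTACAAATTTAGTCCCACCGGTAATGTCCCTGATGGAGTTTTGTTAGTTACCAC; then T→U.

5'-AAAACAUUACAAAUUUAGUCCCACCGGUAAUGUCCCUGAUGGAGUUUUGUUAGUUACCAC-3'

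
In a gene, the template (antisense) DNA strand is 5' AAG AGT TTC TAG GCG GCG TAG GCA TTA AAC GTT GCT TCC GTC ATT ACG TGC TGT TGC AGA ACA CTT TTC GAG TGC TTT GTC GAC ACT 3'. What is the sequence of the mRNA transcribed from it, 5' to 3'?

The mRNA has the sequence of the coding strand (reverse complement of the template) with T→U. Reverse complement of AAGAGTTTCTAGGCGGCGTAGGCATTAAACGTTGCTTCCGTCATTACGTGCTGTTGCAGAACACTTTTCGAGTGCTTTGTCGACACT is AGTGTCGACAAAGCACTCGAAAAGTGTTCTGCAACAGCACGTAATGACGGAAGCAACGTTTAATGCCTACGCCGCCTAGAAACTCTT; then T→U.

5′-AGUGUCGACAAAGCACUCGAAAAGUGUUCUGCAACAGCACGUAAUGACGGAAGCAACGUUUAAUGCCUACGCCGCCUAGAAACUCUU-3′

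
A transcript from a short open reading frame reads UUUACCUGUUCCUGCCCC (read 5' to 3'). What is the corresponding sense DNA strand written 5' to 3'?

5'-TTTACCTGTTCCTGCCCC-3'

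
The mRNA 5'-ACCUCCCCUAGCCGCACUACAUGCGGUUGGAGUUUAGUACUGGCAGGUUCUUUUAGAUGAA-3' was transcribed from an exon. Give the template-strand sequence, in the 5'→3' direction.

Replace U with T to get the coding DNA strand: ACCTCCCCTAGCCGCACTACATGCGGTTGGAGTTTAGTACTGGCAGGTTCTTTTAGATGAA. The template strand is its reverse complement (complement TGGAGGGGATCGGCGTGATGTACGCCAACCTCAAATCATGACCGTCCAAGAAAATCTACTT, then reverse).

5'-TTCATCTAAAAGAACCTGCCAGTACTAAACTCCAACCGCATGTAGTGCGGCTAGGGGAGGT-3'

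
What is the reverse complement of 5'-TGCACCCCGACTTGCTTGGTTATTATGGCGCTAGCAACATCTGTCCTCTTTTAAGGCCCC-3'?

5'-GGGGCCTTAAAAGAGGACAGATGTTGCTAGCGCCATAATAACCAAGCAAGTCGGGGTGCA-3'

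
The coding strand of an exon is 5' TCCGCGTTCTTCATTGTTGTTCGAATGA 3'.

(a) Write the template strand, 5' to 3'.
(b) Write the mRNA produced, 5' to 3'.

(a) 5′-TCATTCGAACAACAATGAAGAACGCGGA-3′
(b) 5'-UCCGCGUUCUUCAUUGUUGUUCGAAUGA-3'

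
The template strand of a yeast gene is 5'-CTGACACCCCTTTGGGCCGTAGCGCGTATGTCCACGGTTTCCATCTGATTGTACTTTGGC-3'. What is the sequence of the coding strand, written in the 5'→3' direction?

5'-GCCAAAGTACAATCAGATGGAAACCGTGGACATACGCGCTACGGCCCAAAGGGGTGTCAG-3'

The coding strand is complementary and antiparallel to the template: take the complement (A↔T, G↔C) and reverse.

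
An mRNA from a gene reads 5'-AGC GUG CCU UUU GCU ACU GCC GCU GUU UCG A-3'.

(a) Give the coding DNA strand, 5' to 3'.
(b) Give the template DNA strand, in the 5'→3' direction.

(a) 5'-AGCGTGCCTTTTGCTACTGCCGCTGTTTCGA-3'
(b) 5'-TCGAAACAGCGGCAGTAGCAAAAGGCACGCT-3'

(a) The coding strand matches the mRNA with U→T.
(b) The template strand is the reverse complement of the coding strand.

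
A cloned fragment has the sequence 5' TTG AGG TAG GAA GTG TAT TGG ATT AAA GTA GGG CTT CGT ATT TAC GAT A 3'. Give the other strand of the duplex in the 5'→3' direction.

5'-TATCGTAAATACGAAGCCCTACTTTAATCCAATACACTTCCTACCTCAA-3'

Pairing A↔T and G↔C gives AACTCCATCCTTCACATAACCTAATTTCATCCCGAAGCATAAATGCTAT, running 3'→5'. Reverse for the 5'→3' convention.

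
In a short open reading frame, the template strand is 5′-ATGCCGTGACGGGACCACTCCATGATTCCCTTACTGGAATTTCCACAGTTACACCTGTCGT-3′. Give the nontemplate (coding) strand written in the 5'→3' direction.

The coding strand is complementary and antiparallel to the template: take the complement (A↔T, G↔C) and reverse.

5'-ACGACAGGTGTAACTGTGGAAATTCCAGTAAGGGAATCATGGAGTGGTCCCGTCACGGCAT-3'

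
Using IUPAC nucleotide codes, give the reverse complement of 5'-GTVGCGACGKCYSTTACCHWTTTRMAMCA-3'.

Standard pairs A↔T, G↔C; ambiguity codes pair R↔Y, M↔K, W↔W, S↔S, H↔D, V↔B. Complement (CABCGCTGCMGRSAATGGDWAAAYKTKGT), then reverse for 5'→3'.

5'-TGKTKYAAAWDGGTAASRGMCGTCGCBAC-3'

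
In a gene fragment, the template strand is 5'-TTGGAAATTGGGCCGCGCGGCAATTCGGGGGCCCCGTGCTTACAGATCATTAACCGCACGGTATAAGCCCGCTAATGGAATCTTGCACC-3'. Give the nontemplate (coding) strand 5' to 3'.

The coding strand is complementary and antiparallel to the template: take the complement (A↔T, G↔C) and reverse.

5'-GGTGCAAGATTCCATTAGCGGGCTTATACCGTGCGGTTAATGATCTGTAAGCACGGGGCCCCCGAATTGCCGCGCGGCCCAATTTCCAA-3'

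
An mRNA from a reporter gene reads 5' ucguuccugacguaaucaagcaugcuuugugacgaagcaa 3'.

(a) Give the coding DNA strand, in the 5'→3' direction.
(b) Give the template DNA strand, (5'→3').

(a) 5'-TCGTTCCTGACGTAATCAAGCATGCTTTGTGACGAAGCAA-3'
(b) 5′-TTGCTTCGTCACAAAGCATGCTTGATTACGTCAGGAACGA-3′

(a) The coding strand matches the mRNA with U→T.
(b) The template strand is the reverse complement of the coding strand.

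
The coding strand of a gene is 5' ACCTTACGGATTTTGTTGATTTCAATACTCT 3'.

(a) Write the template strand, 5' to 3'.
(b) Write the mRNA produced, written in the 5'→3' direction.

(a) The template strand is the reverse complement of the coding strand: complement TGGAATGCCTAAAACAACTAAAGTTATGAGA, then reverse.
(b) mRNA matches the coding strand with T→U.

(a) 5'-AGAGTATTGAAATCAACAAAATCCGTAAGGT-3'
(b) 5'-ACCUUACGGAUUUUGUUGAUUUCAAUACUCU-3'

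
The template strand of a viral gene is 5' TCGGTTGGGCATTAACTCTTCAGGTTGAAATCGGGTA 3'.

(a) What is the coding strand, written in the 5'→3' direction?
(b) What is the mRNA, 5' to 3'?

(a) 5′-TACCCGATTTCAACCTGAAGAGTTAATGCCCAACCGA-3′
(b) 5'-UACCCGAUUUCAACCUGAAGAGUUAAUGCCCAACCGA-3'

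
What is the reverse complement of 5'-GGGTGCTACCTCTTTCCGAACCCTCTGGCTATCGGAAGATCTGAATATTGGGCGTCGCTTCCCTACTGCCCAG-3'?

5'-CTGGGCAGTAGGGAAGCGACGCCCAATATTCAGATCTTCCGATAGCCAGAGGGTTCGGAAAGAGGTAGCACCC-3'

Reading the sequence 3'→5' and pairing each base (A↔T, G↔C) gives the reverse complement directly.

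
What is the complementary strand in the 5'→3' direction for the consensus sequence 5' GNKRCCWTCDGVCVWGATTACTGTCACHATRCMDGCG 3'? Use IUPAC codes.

5'-CGCHKGYATDGTGACAGTAATCWBGBCHGAWGGYMNC-3'

Standard pairs A↔T, G↔C; ambiguity codes pair R↔Y, M↔K, W↔W, D↔H, V↔B, N↔N. Complement (CNMYGGWAGHCBGBWCTAATGACAGTGDTAYGKHCGC), then reverse for 5'→3'.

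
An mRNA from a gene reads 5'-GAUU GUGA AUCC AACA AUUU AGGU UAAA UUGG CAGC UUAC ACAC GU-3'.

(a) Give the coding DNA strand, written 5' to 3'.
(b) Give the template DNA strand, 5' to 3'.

(a) 5'-GATTGTGAATCCAACAATTTAGGTTAAATTGGCAGCTTACACACGT-3'
(b) 5'-ACGTGTGTAAGCTGCCAATTTAACCTAAATTGTTGGATTCACAATC-3'

(a) The coding strand matches the mRNA with U→T.
(b) The template strand is the reverse complement of the coding strand.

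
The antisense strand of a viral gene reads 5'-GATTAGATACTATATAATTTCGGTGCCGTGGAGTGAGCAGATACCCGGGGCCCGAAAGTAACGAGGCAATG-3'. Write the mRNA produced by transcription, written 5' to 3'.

5'-CAUUGCCUCGUUACUUUCGGGCCCCGGGUAUCUGCUCACUCCACGGCACCGAAAUUAUAUAGUAUCUAAUC-3'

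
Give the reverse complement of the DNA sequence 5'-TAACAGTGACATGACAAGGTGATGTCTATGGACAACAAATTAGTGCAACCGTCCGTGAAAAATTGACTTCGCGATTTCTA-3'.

Complement each base (A↔T, G↔C): ATTGTCACTGTACTGTTCCACTACAGATACCTGTTGTTTAATCACGTTGGCAGGCACTTTTTAACTGAAGCGCTAAAGAT. Then reverse.

5'-TAGAAATCGCGAAGTCAATTTTTCACGGACGGTTGCACTAATTTGTTGTCCATAGACATCACCTTGTCATGTCACTGTTA-3'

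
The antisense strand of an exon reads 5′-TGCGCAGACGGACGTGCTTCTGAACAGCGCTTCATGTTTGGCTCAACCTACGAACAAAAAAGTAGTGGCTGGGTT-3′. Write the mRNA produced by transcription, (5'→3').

5'-AACCCAGCCACUACUUUUUUGUUCGUAGGUUGAGCCAAACAUGAAGCGCUGUUCAGAAGCACGUCCGUCUGCGCA-3'

The mRNA has the sequence of the coding strand (reverse complement of the template) with T→U. Reverse complement of TGCGCAGACGGACGTGCTTCTGAACAGCGCTTCATGTTTGGCTCAACCTACGAACAAAAAAGTAGTGGCTGGGTT is AACCCAGCCACTACTTTTTTGTTCGTAGGTTGAGCCAAACATGAAGCGCTGTTCAGAAGCACGTCCGTCTGCGCA; then T→U.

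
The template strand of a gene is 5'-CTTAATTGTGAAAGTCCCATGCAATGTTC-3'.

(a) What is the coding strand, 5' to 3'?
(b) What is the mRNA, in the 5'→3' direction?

(a) 5'-GAACATTGCATGGGACTTTCACAATTAAG-3'
(b) 5′-GAACAUUGCAUGGGACUUUCACAAUUAAG-3′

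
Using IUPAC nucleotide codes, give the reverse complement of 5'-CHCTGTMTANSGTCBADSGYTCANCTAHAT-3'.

Standard pairs A↔T, G↔C; ambiguity codes pair Y↔R, M↔K, S↔S, B↔V, D↔H, N↔N. Complement (GDGACAKATNSCAGVTHSCRAGTNGATDTA), then reverse for 5'→3'.

5'-ATDTAGNTGARCSHTVGACSNTAKACAGDG-3'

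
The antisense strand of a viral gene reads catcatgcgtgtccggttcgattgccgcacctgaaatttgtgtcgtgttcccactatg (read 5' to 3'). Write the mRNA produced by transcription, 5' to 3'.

RNA polymerase reads the template 3'→5' and synthesizes mRNA 5'→3' by base-pairing (A→U, T→A, G↔C). The complement of the template is GTAGTACGCACAGGCCAAGCTAACGGCGTGGACTTTAAACACAGCACAAGGGTGATAC; antiparallel, so 5'→3' the coding strand is CATAGTGGGAACACGACACAAATTTCAGGTGCGGCAATCGAACCGGACACGCATGATG. Replace T with U for the mRNA.

5'-CAUAGUGGGAACACGACACAAAUUUCAGGUGCGGCAAUCGAACCGGACACGCAUGAUG-3'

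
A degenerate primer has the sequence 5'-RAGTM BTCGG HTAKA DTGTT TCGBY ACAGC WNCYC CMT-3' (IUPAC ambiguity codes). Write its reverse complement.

Standard pairs A↔T, G↔C; ambiguity codes pair R↔Y, M↔K, W↔W, B↔V, D↔H, N↔N. Complement (YTCAKVAGCCDATMTHACAAAGCVRTGTCGWNGRGGKA), then reverse for 5'→3'.

5'-AKGGRGNWGCTGTRVCGAAACAHTMTADCCGAVKACTY-3'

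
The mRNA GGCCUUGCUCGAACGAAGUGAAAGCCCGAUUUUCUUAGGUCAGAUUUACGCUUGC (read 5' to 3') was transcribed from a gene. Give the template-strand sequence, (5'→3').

5'-GCAAGCGTAAATCTGACCTAAGAAAATCGGGCTTTCACTTCGTTCGAGCAAGGCC-3'

Replace U with T to get the coding DNA strand: GGCCTTGCTCGAACGAAGTGAAAGCCCGATTTTCTTAGGTCAGATTTACGCTTGC. The template strand is its reverse complement (complement CCGGAACGAGCTTGCTTCACTTTCGGGCTAAAAGAATCCAGTCTAAATGCGAACG, then reverse).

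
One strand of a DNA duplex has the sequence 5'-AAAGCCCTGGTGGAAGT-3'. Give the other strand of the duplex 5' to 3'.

The complement of AAAGCCCTGGTGGAAGT is TTTCGGGACCACCTTCA (A↔T, G↔C). DNA strands are antiparallel, so the complementary strand runs 3'→5'; reversing gives the 5'→3' form.

5'-ACTTCCACCAGGGCTTT-3'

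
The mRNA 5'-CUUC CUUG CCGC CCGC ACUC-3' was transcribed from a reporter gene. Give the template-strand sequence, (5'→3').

5'-GAGTGCGGGCGGCAAGGAAG-3'

Replace U with T to get the coding DNA strand: CTTCCTTGCCGCCCGCACTC. The template strand is its reverse complement (complement GAAGGAACGGCGGGCGTGAG, then reverse).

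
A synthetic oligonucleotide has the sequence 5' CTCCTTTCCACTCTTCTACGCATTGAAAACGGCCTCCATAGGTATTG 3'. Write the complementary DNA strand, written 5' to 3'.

5'-CAATACCTATGGAGGCCGTTTTCAATGCGTAGAAGAGTGGAAAGGAG-3'

Pairing A↔T and G↔C gives GAGGAAAGGTGAGAAGATGCGTAACTTTTGCCGGAGGTATCCATAAC, running 3'→5'. Reverse for the 5'→3' convention.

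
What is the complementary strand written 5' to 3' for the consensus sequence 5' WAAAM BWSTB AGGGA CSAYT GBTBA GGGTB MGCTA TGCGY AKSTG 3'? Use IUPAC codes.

5'-CASMTRCGCATAGCKVACCCTVAVCARTSGTCCCTVASWVKTTTW-3'

Standard pairs A↔T, G↔C; ambiguity codes pair Y↔R, M↔K, W↔W, S↔S, B↔V. Complement (WTTTKVWSAVTCCCTGSTRACVAVTCCCAVKCGATACGCRTMSAC), then reverse for 5'→3'.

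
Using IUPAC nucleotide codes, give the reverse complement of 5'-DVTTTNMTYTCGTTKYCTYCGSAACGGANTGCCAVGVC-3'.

5'-GBCBTGGCANTCCGTTSCGRAGRMAACGARAKNAAABH-3'

Standard pairs A↔T, G↔C; ambiguity codes pair Y↔R, M↔K, S↔S, D↔H, V↔B, N↔N. Complement (HBAAANKARAGCAAMRGARGCSTTGCCTNACGGTBCBG), then reverse for 5'→3'.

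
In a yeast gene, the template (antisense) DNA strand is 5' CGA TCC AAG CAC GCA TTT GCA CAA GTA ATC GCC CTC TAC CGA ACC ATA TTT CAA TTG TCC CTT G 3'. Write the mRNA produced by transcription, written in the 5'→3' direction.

RNA polymerase reads the template 3'→5' and synthesizes mRNA 5'→3' by base-pairing (A→U, T→A, G↔C). The complement of the template is GCTAGGTTCGTGCGTAAACGTGTTCATTAGCGGGAGATGGCTTGGTATAAAGTTAACAGGGAAC; antiparallel, so 5'→3' the coding strand is CAAGGGACAATTGAAATATGGTTCGGTAGAGGGCGATTACTTGTGCAAATGCGTGCTTGGATCG. Replace T with U for the mRNA.

5'-CAAGGGACAAUUGAAAUAUGGUUCGGUAGAGGGCGAUUACUUGUGCAAAUGCGUGCUUGGAUCG-3'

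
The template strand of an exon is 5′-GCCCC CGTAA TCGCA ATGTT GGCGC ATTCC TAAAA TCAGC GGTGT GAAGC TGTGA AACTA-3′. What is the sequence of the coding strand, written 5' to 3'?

5'-TAGTTTCACAGCTTCACACCGCTGATTTTAGGAATGCGCCAACATTGCGATTACGGGGGC-3'

The coding strand is complementary and antiparallel to the template: take the complement (A↔T, G↔C) and reverse.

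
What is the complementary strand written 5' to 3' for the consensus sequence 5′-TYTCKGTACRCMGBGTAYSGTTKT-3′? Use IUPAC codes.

5'-AMAACSRTACVCKGYGTACMGARA-3'

Standard pairs A↔T, G↔C; ambiguity codes pair R↔Y, M↔K, S↔S, B↔V. Complement (ARAGMCATGYGKCVCATRSCAAMA), then reverse for 5'→3'.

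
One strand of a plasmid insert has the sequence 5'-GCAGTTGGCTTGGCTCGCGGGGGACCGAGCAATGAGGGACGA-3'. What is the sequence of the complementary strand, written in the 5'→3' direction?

5'-TCGTCCCTCATTGCTCGGTCCCCCGCGAGCCAAGCCAACTGC-3'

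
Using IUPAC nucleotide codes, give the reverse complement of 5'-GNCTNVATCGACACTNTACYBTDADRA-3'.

Standard pairs A↔T, G↔C; ambiguity codes pair R↔Y, B↔V, D↔H, N↔N. Complement (CNGANBTAGCTGTGANATGRVAHTHYT), then reverse for 5'→3'.

5'-TYHTHAVRGTANAGTGTCGATBNAGNC-3'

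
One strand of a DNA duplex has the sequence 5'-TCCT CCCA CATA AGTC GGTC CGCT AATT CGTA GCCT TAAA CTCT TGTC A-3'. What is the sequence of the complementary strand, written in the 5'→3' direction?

5'-TGACAAGAGTTTAAGGCTACGAATTAGCGGACCGACTTATGTGGGAGGA-3'

Pairing A↔T and G↔C gives AGGAGGGTGTATTCAGCCAGGCGATTAAGCATCGGAATTTGAGAACAGT, running 3'→5'. Reverse for the 5'→3' convention.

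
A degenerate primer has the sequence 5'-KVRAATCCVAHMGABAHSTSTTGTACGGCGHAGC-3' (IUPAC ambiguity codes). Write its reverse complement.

Standard pairs A↔T, G↔C; ambiguity codes pair R↔Y, M↔K, S↔S, B↔V, H↔D. Complement (MBYTTAGGBTDKCTVTDSASAACATGCCGCDTCG), then reverse for 5'→3'.

5'-GCTDCGCCGTACAASASDTVTCKDTBGGATTYBM-3'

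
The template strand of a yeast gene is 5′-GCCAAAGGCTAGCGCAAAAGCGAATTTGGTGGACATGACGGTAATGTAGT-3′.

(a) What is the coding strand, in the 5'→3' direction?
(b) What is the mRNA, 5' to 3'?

(a) The coding strand is the reverse complement of the template: complement CGGTTTCCGATCGCGTTTTCGCTTAAACCACCTGTACTGCCATTACATCA, then reverse.
(b) mRNA has the coding-strand sequence with T→U.

(a) 5'-ACTACATTACCGTCATGTCCACCAAATTCGCTTTTGCGCTAGCCTTTGGC-3'
(b) 5′-ACUACAUUACCGUCAUGUCCACCAAAUUCGCUUUUGCGCUAGCCUUUGGC-3′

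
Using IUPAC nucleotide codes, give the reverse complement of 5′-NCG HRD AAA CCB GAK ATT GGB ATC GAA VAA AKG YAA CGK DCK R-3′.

5′-YMGHMCGTTRCMTTTBTTCGATVCCAATMTCVGGTTTHYDCGN-3′

Standard pairs A↔T, G↔C; ambiguity codes pair R↔Y, K↔M, B↔V, D↔H, N↔N. Complement (NGCDYHTTTGGVCTMTAACCVTAGCTTBTTTMCRTTGCMHGMY), then reverse for 5'→3'.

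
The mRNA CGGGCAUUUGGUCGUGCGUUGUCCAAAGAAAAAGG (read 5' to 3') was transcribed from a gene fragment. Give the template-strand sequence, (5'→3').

5'-CCTTTTTCTTTGGACAACGCACGACCAAATGCCCG-3'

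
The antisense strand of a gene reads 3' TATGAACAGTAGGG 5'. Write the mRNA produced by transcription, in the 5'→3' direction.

5'-AUACUUGUCAUCCC-3'

Reading the template 3'→5' as shown, RNA polymerase pairs each base (A→U, T→A, G↔C) to build mRNA 5'→3' directly.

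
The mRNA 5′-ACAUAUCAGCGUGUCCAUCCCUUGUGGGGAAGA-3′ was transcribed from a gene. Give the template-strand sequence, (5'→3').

5′-TCTTCCCCACAAGGGATGGACACGCTGATATGT-3′

Replace U with T to get the coding DNA strand: ACATATCAGCGTGTCCATCCCTTGTGGGGAAGA. The template strand is its reverse complement (complement TGTATAGTCGCACAGGTAGGGAACACCCCTTCT, then reverse).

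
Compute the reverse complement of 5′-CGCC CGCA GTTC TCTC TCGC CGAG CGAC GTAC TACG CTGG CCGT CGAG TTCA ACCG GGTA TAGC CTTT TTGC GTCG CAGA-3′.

Reading the sequence 3'→5' and pairing each base (A↔T, G↔C) gives the reverse complement directly.

5'-TCTGCGACGCAAAAAGGCTATACCCGGTTGAACTCGACGGCCAGCGTAGTACGTCGCTCGGCGAGAGAGAACTGCGGGCG-3'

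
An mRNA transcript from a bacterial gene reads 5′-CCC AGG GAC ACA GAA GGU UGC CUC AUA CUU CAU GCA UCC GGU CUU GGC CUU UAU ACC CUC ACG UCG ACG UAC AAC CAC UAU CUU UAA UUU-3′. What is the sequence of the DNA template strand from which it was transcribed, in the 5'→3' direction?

5'-AAATTAAAGATAGTGGTTGTACGTCGACGTGAGGGTATAAAGGCCAAGACCGGATGCATGAAGTATGAGGCAACCTTCTGTGTCCCTGGG-3'

Replace U with T to get the coding DNA strand: CCCAGGGACACAGAAGGTTGCCTCATACTTCATGCATCCGGTCTTGGCCTTTATACCCTCACGTCGACGTACAACCACTATCTTTAATTT. The template strand is its reverse complement (complement GGGTCCCTGTGTCTTCCAACGGAGTATGAAGTACGTAGGCCAGAACCGGAAATATGGGAGTGCAGCTGCATGTTGGTGATAGAAATTAAA, then reverse).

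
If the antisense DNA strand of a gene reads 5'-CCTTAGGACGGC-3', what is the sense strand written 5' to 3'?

5′-GCCGTCCTAAGG-3′

The coding strand is complementary and antiparallel to the template: take the complement (A↔T, G↔C) and reverse.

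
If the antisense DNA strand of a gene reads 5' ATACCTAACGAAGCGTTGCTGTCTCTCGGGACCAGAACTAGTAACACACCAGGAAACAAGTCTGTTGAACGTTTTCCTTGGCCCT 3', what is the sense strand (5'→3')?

5′-AGGGCCAAGGAAAACGTTCAACAGACTTGTTTCCTGGTGTGTTACTAGTTCTGGTCCCGAGAGACAGCAACGCTTCGTTAGGTAT-3′

The coding strand is complementary and antiparallel to the template: take the complement (A↔T, G↔C) and reverse.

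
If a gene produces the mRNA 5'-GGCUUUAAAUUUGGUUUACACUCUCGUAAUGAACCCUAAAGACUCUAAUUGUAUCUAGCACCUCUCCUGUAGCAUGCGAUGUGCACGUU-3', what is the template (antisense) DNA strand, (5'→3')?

5′-AACGTGCACATCGCATGCTACAGGAGAGGTGCTAGATACAATTAGAGTCTTTAGGGTTCATTACGAGAGTGTAAACCAAATTTAAAGCC-3′

Replace U with T to get the coding DNA strand: GGCTTTAAATTTGGTTTACACTCTCGTAATGAACCCTAAAGACTCTAATTGTATCTAGCACCTCTCCTGTAGCATGCGATGTGCACGTT. The template strand is its reverse complement (complement CCGAAATTTAAACCAAATGTGAGAGCATTACTTGGGATTTCTGAGATTAACATAGATCGTGGAGAGGACATCGTACGCTACACGTGCAA, then reverse).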